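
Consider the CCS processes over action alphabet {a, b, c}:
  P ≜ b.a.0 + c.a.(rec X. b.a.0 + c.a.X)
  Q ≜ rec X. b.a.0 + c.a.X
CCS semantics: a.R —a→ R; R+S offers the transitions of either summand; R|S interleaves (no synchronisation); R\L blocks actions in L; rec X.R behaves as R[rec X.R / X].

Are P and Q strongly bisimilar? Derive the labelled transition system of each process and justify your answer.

P's transition system — 5 states:
  p0 = b.a.0 + c.a.(rec X. b.a.0 + c.a.X) | --b--▸ p1, --c--▸ p2
  p1 = a.0 | --a--▸ p3
  p2 = a.(rec X. b.a.0 + c.a.X) | --a--▸ p4
  p3 = 0 | stopped
  p4 = rec X. b.a.0 + c.a.X | --b--▸ p1, --c--▸ p2
Q's transition system — 4 states:
  q0 = rec X. b.a.0 + c.a.X | --b--▸ q1, --c--▸ q2
  q1 = a.0 | --a--▸ q3
  q2 = a.(rec X. b.a.0 + c.a.X) | --a--▸ q0
  q3 = 0 | stopped
Coarsest stable partition (strong bisimilarity classes):
  B0 = {p0, p4, q0}
  B1 = {p2, q2}
  B2 = {p1, q1}
  B3 = {p3, q3}
p0 ∈ B0, q0 ∈ B0 → same block

bisimilar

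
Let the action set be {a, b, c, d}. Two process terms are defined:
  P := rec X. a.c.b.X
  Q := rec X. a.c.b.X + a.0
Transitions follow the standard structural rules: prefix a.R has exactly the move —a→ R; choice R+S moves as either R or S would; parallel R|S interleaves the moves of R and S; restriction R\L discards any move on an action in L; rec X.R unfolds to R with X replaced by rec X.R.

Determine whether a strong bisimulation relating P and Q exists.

Reachable graph of P (3 states):
  s0 = rec X. a.c.b.X ⊢ --a--▸ s1
  s1 = c.b.(rec X. a.c.b.X) ⊢ --c--▸ s2
  s2 = b.(rec X. a.c.b.X) ⊢ --b--▸ s0
Reachable graph of Q (4 states):
  t0 = rec X. a.c.b.X + a.0 ⊢ --a--▸ t1, --a--▸ t2
  t1 = 0 ⊢ deadlocked
  t2 = c.b.(rec X. a.c.b.X + a.0) ⊢ --c--▸ t3
  t3 = b.(rec X. a.c.b.X + a.0) ⊢ --b--▸ t0
Partition-refinement fixed point:
  B0 = {s0}
  B1 = {s1}
  B2 = {s2}
  B3 = {t0}
  B4 = {t1}
  B5 = {t2}
  B6 = {t3}
s0 ∈ B0, t0 ∈ B3 → different blocks

NO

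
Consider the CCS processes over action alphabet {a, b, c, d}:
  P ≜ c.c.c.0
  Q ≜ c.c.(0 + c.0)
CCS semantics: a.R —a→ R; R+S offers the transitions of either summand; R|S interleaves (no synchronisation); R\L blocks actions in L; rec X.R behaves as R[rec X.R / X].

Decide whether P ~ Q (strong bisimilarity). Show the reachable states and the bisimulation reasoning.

P ~ Q

P's transition system — 4 states:
  u0 = c.c.c.0 ⊢ =c=> u1
  u1 = c.c.0 ⊢ =c=> u2
  u2 = c.0 ⊢ =c=> u3
  u3 = 0 ⊢ ∅
Q's transition system — 4 states:
  v0 = c.c.(0 + c.0) ⊢ =c=> v1
  v1 = c.(0 + c.0) ⊢ =c=> v2
  v2 = 0 + c.0 ⊢ =c=> v3
  v3 = 0 ⊢ ∅
Partition-refinement fixed point:
  B0 = {u0, v0}
  B1 = {u1, v1}
  B2 = {u2, v2}
  B3 = {u3, v3}
u0 ∈ B0, v0 ∈ B0 → same block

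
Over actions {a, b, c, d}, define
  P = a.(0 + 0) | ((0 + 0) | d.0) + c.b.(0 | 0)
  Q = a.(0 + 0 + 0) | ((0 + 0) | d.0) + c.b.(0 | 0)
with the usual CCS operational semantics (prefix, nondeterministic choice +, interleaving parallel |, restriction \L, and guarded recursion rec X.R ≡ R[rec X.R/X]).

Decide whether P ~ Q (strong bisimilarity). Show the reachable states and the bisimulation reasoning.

P's transition system — 6 states:
  s0 = a.(0 + 0) | ((0 + 0) | d.0) + c.b.(0 | 0) :: -a-> s1, -c-> s2, -d-> s3
  s1 = (0 + 0) | ((0 + 0) | d.0) :: -d-> s4
  s2 = b.(0 | 0) :: -b-> s5
  s3 = a.(0 + 0) | ((0 + 0) | 0) :: -a-> s4
  s4 = (0 + 0) | ((0 + 0) | 0) :: ∅
  s5 = 0 | 0 :: ∅
Q's transition system — 6 states:
  t0 = a.(0 + 0 + 0) | ((0 + 0) | d.0) + c.b.(0 | 0) :: -a-> t1, -c-> t2, -d-> t3
  t1 = (0 + 0 + 0) | ((0 + 0) | d.0) :: -d-> t4
  t2 = b.(0 | 0) :: -b-> t5
  t3 = a.(0 + 0 + 0) | ((0 + 0) | 0) :: -a-> t4
  t4 = (0 + 0 + 0) | ((0 + 0) | 0) :: ∅
  t5 = 0 | 0 :: ∅
Partition-refinement fixed point:
  B0 = {s0, t0}
  B1 = {s2, t2}
  B2 = {s4, s5, t4, t5}
  B3 = {s3, t3}
  B4 = {s1, t1}
s0 ∈ B0, t0 ∈ B0 → same block

bisimilar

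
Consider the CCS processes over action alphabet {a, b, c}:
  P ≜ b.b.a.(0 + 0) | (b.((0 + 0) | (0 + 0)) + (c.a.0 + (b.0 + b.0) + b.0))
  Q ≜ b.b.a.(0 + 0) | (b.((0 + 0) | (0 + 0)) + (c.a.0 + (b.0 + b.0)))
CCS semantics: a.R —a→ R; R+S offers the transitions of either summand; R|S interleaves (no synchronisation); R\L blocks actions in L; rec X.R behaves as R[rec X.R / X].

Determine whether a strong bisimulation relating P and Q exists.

Reachable graph of P (16 states):
  p0 = b.b.a.(0 + 0) | (b.((0 + 0) | (0 + 0)) + (c.a.0 + (b.0 + b.0) + b.0)) | —b→ p1, —b→ p2, —b→ p3, —c→ p4
  p1 = b.a.(0 + 0) | (b.((0 + 0) | (0 + 0)) + (c.a.0 + (b.0 + b.0) + b.0)) | —b→ p5, —b→ p6, —b→ p7, —c→ p8
  p2 = b.b.a.(0 + 0) | ((0 + 0) | (0 + 0)) | —b→ p6
  p3 = b.b.a.(0 + 0) | 0 | —b→ p7
  p4 = b.b.a.(0 + 0) | a.0 | —a→ p3, —b→ p8
  p5 = a.(0 + 0) | (b.((0 + 0) | (0 + 0)) + (c.a.0 + (b.0 + b.0) + b.0)) | —a→ p9, —b→ p10, —b→ p11, —c→ p12
  p6 = b.a.(0 + 0) | ((0 + 0) | (0 + 0)) | —b→ p10
  p7 = b.a.(0 + 0) | 0 | —b→ p11
  p8 = b.a.(0 + 0) | a.0 | —a→ p7, —b→ p12
  p9 = (0 + 0) | (b.((0 + 0) | (0 + 0)) + (c.a.0 + (b.0 + b.0) + b.0)) | —b→ p13, —b→ p14, —c→ p15
  p10 = a.(0 + 0) | ((0 + 0) | (0 + 0)) | —a→ p13
  p11 = a.(0 + 0) | 0 | —a→ p14
  p12 = a.(0 + 0) | a.0 | —a→ p11, —a→ p15
  p13 = (0 + 0) | ((0 + 0) | (0 + 0)) | ·
  p14 = (0 + 0) | 0 | ·
  p15 = (0 + 0) | a.0 | —a→ p14
Reachable graph of Q (16 states):
  q0 = b.b.a.(0 + 0) | (b.((0 + 0) | (0 + 0)) + (c.a.0 + (b.0 + b.0))) | —b→ q1, —b→ q2, —b→ q3, —c→ q4
  q1 = b.a.(0 + 0) | (b.((0 + 0) | (0 + 0)) + (c.a.0 + (b.0 + b.0))) | —b→ q5, —b→ q6, —b→ q7, —c→ q8
  q2 = b.b.a.(0 + 0) | ((0 + 0) | (0 + 0)) | —b→ q6
  q3 = b.b.a.(0 + 0) | 0 | —b→ q7
  q4 = b.b.a.(0 + 0) | a.0 | —a→ q3, —b→ q8
  q5 = a.(0 + 0) | (b.((0 + 0) | (0 + 0)) + (c.a.0 + (b.0 + b.0))) | —a→ q9, —b→ q10, —b→ q11, —c→ q12
  q6 = b.a.(0 + 0) | ((0 + 0) | (0 + 0)) | —b→ q10
  q7 = b.a.(0 + 0) | 0 | —b→ q11
  q8 = b.a.(0 + 0) | a.0 | —a→ q7, —b→ q12
  q9 = (0 + 0) | (b.((0 + 0) | (0 + 0)) + (c.a.0 + (b.0 + b.0))) | —b→ q13, —b→ q14, —c→ q15
  q10 = a.(0 + 0) | ((0 + 0) | (0 + 0)) | —a→ q13
  q11 = a.(0 + 0) | 0 | —a→ q14
  q12 = a.(0 + 0) | a.0 | —a→ q11, —a→ q15
  q13 = (0 + 0) | ((0 + 0) | (0 + 0)) | ·
  q14 = (0 + 0) | 0 | ·
  q15 = (0 + 0) | a.0 | —a→ q14
Bisimilarity quotient blocks:
  B0 = {p0, q0}
  B1 = {p2, p3, q2, q3}
  B2 = {p6, p7, q6, q7}
  B3 = {p10, p11, p15, q10, q11, q15}
  B4 = {p13, p14, q13, q14}
  B5 = {p4, q4}
  B6 = {p8, q8}
  B7 = {p12, q12}
  B8 = {p1, q1}
  B9 = {p5, q5}
  B10 = {p9, q9}
p0 ∈ B0, q0 ∈ B0 → same block

P ~ Q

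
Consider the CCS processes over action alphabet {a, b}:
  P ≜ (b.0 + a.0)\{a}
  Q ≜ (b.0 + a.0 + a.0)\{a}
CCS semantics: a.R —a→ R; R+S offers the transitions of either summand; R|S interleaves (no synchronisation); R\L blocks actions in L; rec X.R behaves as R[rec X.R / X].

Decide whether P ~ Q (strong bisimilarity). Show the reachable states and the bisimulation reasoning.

Reachable graph of P (2 states):
  s0 = (b.0 + a.0)\{a} has moves ··b··> s1
  s1 = 0\{a} has moves ·
Reachable graph of Q (2 states):
  t0 = (b.0 + a.0 + a.0)\{a} has moves ··b··> t1
  t1 = 0\{a} has moves ·
Bisimilarity quotient blocks:
  B0 = {s0, t0}
  B1 = {s1, t1}
s0 ∈ B0, t0 ∈ B0 → same block

P ~ Q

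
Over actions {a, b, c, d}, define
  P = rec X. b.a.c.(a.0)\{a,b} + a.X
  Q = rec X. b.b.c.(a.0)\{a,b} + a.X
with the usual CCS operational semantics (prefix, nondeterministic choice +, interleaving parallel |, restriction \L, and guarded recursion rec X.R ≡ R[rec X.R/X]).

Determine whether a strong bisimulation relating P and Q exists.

NO

P's transition system — 4 states:
  u0 = rec X. b.a.c.(a.0)\{a,b} + a.X → ··a··> u0, ··b··> u1
  u1 = a.c.(a.0)\{a,b} → ··a··> u2
  u2 = c.(a.0)\{a,b} → ··c··> u3
  u3 = (a.0)\{a,b} → deadlocked
Q's transition system — 4 states:
  v0 = rec X. b.b.c.(a.0)\{a,b} + a.X → ··a··> v0, ··b··> v1
  v1 = b.c.(a.0)\{a,b} → ··b··> v2
  v2 = c.(a.0)\{a,b} → ··c··> v3
  v3 = (a.0)\{a,b} → deadlocked
Partition-refinement fixed point:
  B0 = {u0}
  B1 = {u1}
  B2 = {u2, v2}
  B3 = {u3, v3}
  B4 = {v0}
  B5 = {v1}
u0 ∈ B0, v0 ∈ B4 → different blocks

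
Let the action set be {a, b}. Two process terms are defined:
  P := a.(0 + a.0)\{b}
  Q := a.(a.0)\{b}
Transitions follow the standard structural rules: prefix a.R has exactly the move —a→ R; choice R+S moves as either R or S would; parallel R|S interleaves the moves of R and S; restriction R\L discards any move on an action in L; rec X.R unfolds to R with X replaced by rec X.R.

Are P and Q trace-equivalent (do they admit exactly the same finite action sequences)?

P's transition system — 3 states:
  p0 = a.(0 + a.0)\{b} ⊢ =a=> p1
  p1 = (0 + a.0)\{b} ⊢ =a=> p2
  p2 = 0\{b} ⊢ ·
Q's transition system — 3 states:
  q0 = a.(a.0)\{b} ⊢ =a=> q1
  q1 = (a.0)\{b} ⊢ =a=> q2
  q2 = 0\{b} ⊢ ·
Partition-refinement fixed point:
  B0 = {p0, q0}
  B1 = {p1, q1}
  B2 = {p2, q2}
p0 ∈ B0, q0 ∈ B0 → same block
Bisimilar ⇒ trace-equivalent.

YES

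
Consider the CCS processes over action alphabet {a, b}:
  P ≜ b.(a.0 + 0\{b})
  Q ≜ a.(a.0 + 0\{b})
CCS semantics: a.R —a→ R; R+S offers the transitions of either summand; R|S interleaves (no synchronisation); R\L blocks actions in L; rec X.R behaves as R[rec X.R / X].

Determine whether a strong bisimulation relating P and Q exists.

Reachable graph of P (3 states):
  m0 = b.(a.0 + 0\{b}) :: -b-> m1
  m1 = a.0 + 0\{b} :: -a-> m2
  m2 = 0 :: (no moves)
Reachable graph of Q (3 states):
  n0 = a.(a.0 + 0\{b}) :: -a-> n1
  n1 = a.0 + 0\{b} :: -a-> n2
  n2 = 0 :: (no moves)
Coarsest stable partition (strong bisimilarity classes):
  B0 = {m0}
  B1 = {m1, n1}
  B2 = {m2, n2}
  B3 = {n0}
m0 ∈ B0, n0 ∈ B3 → different blocks

not bisimilar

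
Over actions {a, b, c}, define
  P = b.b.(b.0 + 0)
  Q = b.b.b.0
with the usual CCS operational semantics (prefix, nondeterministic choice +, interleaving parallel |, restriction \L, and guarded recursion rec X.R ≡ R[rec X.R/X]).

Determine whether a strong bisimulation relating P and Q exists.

LTS(P): 4 reachable states
  p0 = b.b.(b.0 + 0) | -b-> p1
  p1 = b.(b.0 + 0) | -b-> p2
  p2 = b.0 + 0 | -b-> p3
  p3 = 0 | deadlocked
LTS(Q): 4 reachable states
  q0 = b.b.b.0 | -b-> q1
  q1 = b.b.0 | -b-> q2
  q2 = b.0 | -b-> q3
  q3 = 0 | deadlocked
Partition-refinement fixed point:
  B0 = {p0, q0}
  B1 = {p1, q1}
  B2 = {p2, q2}
  B3 = {p3, q3}
p0 ∈ B0, q0 ∈ B0 → same block

P ~ Q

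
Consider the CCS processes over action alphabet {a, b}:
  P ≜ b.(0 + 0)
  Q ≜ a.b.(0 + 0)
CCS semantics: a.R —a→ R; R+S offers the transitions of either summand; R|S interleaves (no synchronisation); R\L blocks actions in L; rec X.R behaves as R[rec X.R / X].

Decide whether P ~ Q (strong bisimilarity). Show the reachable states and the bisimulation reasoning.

P's transition system — 2 states:
  u0 = b.(0 + 0) ⊢ --b--▸ u1
  u1 = 0 + 0 ⊢ deadlocked
Q's transition system — 3 states:
  v0 = a.b.(0 + 0) ⊢ --a--▸ v1
  v1 = b.(0 + 0) ⊢ --b--▸ v2
  v2 = 0 + 0 ⊢ deadlocked
Partition-refinement fixed point:
  B0 = {u0, v1}
  B1 = {u1, v2}
  B2 = {v0}
u0 ∈ B0, v0 ∈ B2 → different blocks

NO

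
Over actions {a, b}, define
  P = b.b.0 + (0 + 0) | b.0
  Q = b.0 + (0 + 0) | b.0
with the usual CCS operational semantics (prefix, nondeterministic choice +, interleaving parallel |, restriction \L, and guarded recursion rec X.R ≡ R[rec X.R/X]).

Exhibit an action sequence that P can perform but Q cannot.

LTS(P): 4 reachable states
  u0 = b.b.0 + (0 + 0) | b.0 :: ··b··> u1, ··b··> u2
  u1 = (0 + 0) | 0 :: ∅
  u2 = b.0 :: ··b··> u3
  u3 = 0 :: ∅
LTS(Q): 3 reachable states
  v0 = b.0 + (0 + 0) | b.0 :: ··b··> v1, ··b··> v2
  v1 = (0 + 0) | 0 :: ∅
  v2 = 0 :: ∅
Executing bb from P (initial set {u0}):
  after b @ step 1: {u1, u2}
  after b @ step 2: {u3}
  ✓ P
Executing bb from Q (initial set {v0}):
  after b @ step 1: {v1, v2}
  after b @ step 2: ∅ (Q stuck)

bb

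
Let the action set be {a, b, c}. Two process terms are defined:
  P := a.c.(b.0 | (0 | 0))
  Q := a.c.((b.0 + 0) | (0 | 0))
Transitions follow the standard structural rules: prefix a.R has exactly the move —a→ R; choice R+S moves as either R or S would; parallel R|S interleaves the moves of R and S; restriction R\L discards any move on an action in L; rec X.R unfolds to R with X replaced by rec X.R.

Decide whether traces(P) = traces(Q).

YES

P's transition system — 4 states:
  s0 = a.c.(b.0 | (0 | 0)) → =a=> s1
  s1 = c.(b.0 | (0 | 0)) → =c=> s2
  s2 = b.0 | (0 | 0) → =b=> s3
  s3 = 0 | (0 | 0) → ∅
Q's transition system — 4 states:
  t0 = a.c.((b.0 + 0) | (0 | 0)) → =a=> t1
  t1 = c.((b.0 + 0) | (0 | 0)) → =c=> t2
  t2 = (b.0 + 0) | (0 | 0) → =b=> t3
  t3 = 0 | (0 | 0) → ∅
Bisimilarity quotient blocks:
  B0 = {s0, t0}
  B1 = {s1, t1}
  B2 = {s2, t2}
  B3 = {s3, t3}
s0 ∈ B0, t0 ∈ B0 → same block
Bisimilar ⇒ trace-equivalent.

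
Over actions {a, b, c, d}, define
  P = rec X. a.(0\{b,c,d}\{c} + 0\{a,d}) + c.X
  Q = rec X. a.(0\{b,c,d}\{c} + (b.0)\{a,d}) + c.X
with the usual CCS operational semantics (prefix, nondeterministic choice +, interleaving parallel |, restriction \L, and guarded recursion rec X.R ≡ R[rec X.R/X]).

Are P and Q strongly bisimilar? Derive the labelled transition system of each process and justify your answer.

P's transition system — 2 states:
  u0 = rec X. a.(0\{b,c,d}\{c} + 0\{a,d}) + c.X has moves —a→ u1, —c→ u0
  u1 = 0\{b,c,d}\{c} + 0\{a,d} has moves ∅
Q's transition system — 3 states:
  v0 = rec X. a.(0\{b,c,d}\{c} + (b.0)\{a,d}) + c.X has moves —a→ v1, —c→ v0
  v1 = 0\{b,c,d}\{c} + (b.0)\{a,d} has moves —b→ v2
  v2 = 0\{a,d} has moves ∅
Bisimilarity quotient blocks:
  B0 = {u0}
  B1 = {u1, v2}
  B2 = {v0}
  B3 = {v1}
u0 ∈ B0, v0 ∈ B2 → different blocks

NO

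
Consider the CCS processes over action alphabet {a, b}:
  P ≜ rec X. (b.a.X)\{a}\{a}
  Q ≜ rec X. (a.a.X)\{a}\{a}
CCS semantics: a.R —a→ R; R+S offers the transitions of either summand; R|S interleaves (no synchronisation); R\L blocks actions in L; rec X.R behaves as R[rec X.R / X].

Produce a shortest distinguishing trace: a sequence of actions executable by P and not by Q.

b

P's transition system — 2 states:
  p0 = rec X. (b.a.X)\{a}\{a} has moves -b-> p1
  p1 = (a.(rec X. (b.a.X)\{a}\{a}))\{a}\{a} has moves stopped
Q's transition system — 1 states:
  q0 = rec X. (a.a.X)\{a}\{a} has moves stopped
Executing b from P (initial set {p0}):
  [1] b ⇒ {p1}
  P completes σ.
Executing b from Q (initial set {q0}):
  [1] b ⇒ ∅  — Q cannot continue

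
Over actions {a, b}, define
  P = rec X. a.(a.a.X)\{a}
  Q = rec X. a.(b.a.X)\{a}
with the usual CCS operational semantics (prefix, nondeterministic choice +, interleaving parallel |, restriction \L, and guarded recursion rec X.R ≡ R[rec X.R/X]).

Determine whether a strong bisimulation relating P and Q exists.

P ≁ Q

P's transition system — 2 states:
  p0 = rec X. a.(a.a.X)\{a} ⊢ =a=> p1
  p1 = (a.a.(rec X. a.(a.a.X)\{a}))\{a} ⊢ stopped
Q's transition system — 3 states:
  q0 = rec X. a.(b.a.X)\{a} ⊢ =a=> q1
  q1 = (b.a.(rec X. a.(b.a.X)\{a}))\{a} ⊢ =b=> q2
  q2 = (a.(rec X. a.(b.a.X)\{a}))\{a} ⊢ stopped
Partition-refinement fixed point:
  B0 = {p0}
  B1 = {p1, q2}
  B2 = {q0}
  B3 = {q1}
p0 ∈ B0, q0 ∈ B2 → different blocks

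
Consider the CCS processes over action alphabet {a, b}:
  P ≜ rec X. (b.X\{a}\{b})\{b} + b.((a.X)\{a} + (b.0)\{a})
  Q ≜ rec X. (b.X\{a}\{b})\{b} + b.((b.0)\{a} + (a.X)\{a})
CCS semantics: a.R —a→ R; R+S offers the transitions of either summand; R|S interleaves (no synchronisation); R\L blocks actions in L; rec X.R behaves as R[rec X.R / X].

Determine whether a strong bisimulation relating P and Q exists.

Reachable graph of P (3 states):
  p0 = rec X. (b.X\{a}\{b})\{b} + b.((a.X)\{a} + (b.0)\{a}) → --b--▸ p1
  p1 = (a.(rec X. (b.X\{a}\{b})\{b} + b.((a.X)\{a} + (b.0)\{a})))\{a} + (b.0)\{a} → --b--▸ p2
  p2 = 0\{a} → deadlocked
Reachable graph of Q (3 states):
  q0 = rec X. (b.X\{a}\{b})\{b} + b.((b.0)\{a} + (a.X)\{a}) → --b--▸ q1
  q1 = (b.0)\{a} + (a.(rec X. (b.X\{a}\{b})\{b} + b.((b.0)\{a} + (a.X)\{a})))\{a} → --b--▸ q2
  q2 = 0\{a} → deadlocked
Bisimilarity quotient blocks:
  B0 = {p0, q0}
  B1 = {p1, q1}
  B2 = {p2, q2}
p0 ∈ B0, q0 ∈ B0 → same block

bisimilar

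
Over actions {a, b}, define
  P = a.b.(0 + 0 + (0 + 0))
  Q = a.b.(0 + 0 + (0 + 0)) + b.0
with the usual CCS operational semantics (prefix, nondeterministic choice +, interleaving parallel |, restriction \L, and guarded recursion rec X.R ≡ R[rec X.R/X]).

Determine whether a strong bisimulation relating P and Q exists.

P's transition system — 3 states:
  m0 = a.b.(0 + 0 + (0 + 0)) :: —a→ m1
  m1 = b.(0 + 0 + (0 + 0)) :: —b→ m2
  m2 = 0 + 0 + (0 + 0) :: stopped
Q's transition system — 4 states:
  n0 = a.b.(0 + 0 + (0 + 0)) + b.0 :: —a→ n1, —b→ n2
  n1 = b.(0 + 0 + (0 + 0)) :: —b→ n3
  n2 = 0 :: stopped
  n3 = 0 + 0 + (0 + 0) :: stopped
Partition-refinement fixed point:
  B0 = {m0}
  B1 = {m1, n1}
  B2 = {m2, n2, n3}
  B3 = {n0}
m0 ∈ B0, n0 ∈ B3 → different blocks

P ≁ Q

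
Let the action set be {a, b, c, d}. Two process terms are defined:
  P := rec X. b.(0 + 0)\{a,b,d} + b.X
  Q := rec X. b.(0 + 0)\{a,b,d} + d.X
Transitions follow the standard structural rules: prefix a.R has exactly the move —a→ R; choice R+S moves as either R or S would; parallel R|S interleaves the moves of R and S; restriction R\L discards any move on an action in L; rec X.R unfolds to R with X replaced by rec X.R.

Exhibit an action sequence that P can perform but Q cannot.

bb

LTS(P): 2 reachable states
  u0 = rec X. b.(0 + 0)\{a,b,d} + b.X :: -b-> u0, -b-> u1
  u1 = (0 + 0)\{a,b,d} :: (no moves)
LTS(Q): 2 reachable states
  v0 = rec X. b.(0 + 0)\{a,b,d} + d.X :: -b-> v1, -d-> v0
  v1 = (0 + 0)\{a,b,d} :: (no moves)
Run σ = ⟨bb⟩ on P: start {u0}
  after b @ step 1: {u0, u1}
  after b @ step 2: {u0, u1}
  P completes σ.
Run σ = ⟨bb⟩ on Q: start {v0}
  after b @ step 1: {v1}
  after b @ step 2: no successor for Q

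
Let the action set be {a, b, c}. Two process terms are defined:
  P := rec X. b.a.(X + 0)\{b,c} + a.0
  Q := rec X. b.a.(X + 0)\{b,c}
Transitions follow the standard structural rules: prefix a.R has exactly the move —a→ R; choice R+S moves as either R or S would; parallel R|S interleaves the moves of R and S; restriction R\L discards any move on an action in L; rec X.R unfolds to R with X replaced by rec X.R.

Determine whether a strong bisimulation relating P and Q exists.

P ≁ Q

P's transition system — 5 states:
  p0 = rec X. b.a.(X + 0)\{b,c} + a.0 | ··a··> p1, ··b··> p2
  p1 = 0 | stopped
  p2 = a.((rec X. b.a.(X + 0)\{b,c} + a.0) + 0)\{b,c} | ··a··> p3
  p3 = ((rec X. b.a.(X + 0)\{b,c} + a.0) + 0)\{b,c} | ··a··> p4
  p4 = 0\{b,c} | stopped
Q's transition system — 3 states:
  q0 = rec X. b.a.(X + 0)\{b,c} | ··b··> q1
  q1 = a.((rec X. b.a.(X + 0)\{b,c}) + 0)\{b,c} | ··a··> q2
  q2 = ((rec X. b.a.(X + 0)\{b,c}) + 0)\{b,c} | stopped
Partition-refinement fixed point:
  B0 = {p0}
  B1 = {p1, p4, q2}
  B2 = {p2}
  B3 = {p3, q1}
  B4 = {q0}
p0 ∈ B0, q0 ∈ B4 → different blocks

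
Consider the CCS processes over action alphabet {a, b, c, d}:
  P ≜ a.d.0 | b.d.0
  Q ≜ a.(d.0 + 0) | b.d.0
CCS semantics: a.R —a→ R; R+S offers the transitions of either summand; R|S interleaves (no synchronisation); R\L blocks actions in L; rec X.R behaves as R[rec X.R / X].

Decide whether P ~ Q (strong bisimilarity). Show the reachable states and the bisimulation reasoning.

YES

Reachable graph of P (9 states):
  p0 = a.d.0 | b.d.0 :: —a→ p1, —b→ p2
  p1 = d.0 | b.d.0 :: —b→ p3, —d→ p4
  p2 = a.d.0 | d.0 :: —a→ p3, —d→ p5
  p3 = d.0 | d.0 :: —d→ p6, —d→ p7
  p4 = 0 | b.d.0 :: —b→ p6
  p5 = a.d.0 | 0 :: —a→ p7
  p6 = 0 | d.0 :: —d→ p8
  p7 = d.0 | 0 :: —d→ p8
  p8 = 0 | 0 :: (no moves)
Reachable graph of Q (9 states):
  q0 = a.(d.0 + 0) | b.d.0 :: —a→ q1, —b→ q2
  q1 = (d.0 + 0) | b.d.0 :: —b→ q3, —d→ q4
  q2 = a.(d.0 + 0) | d.0 :: —a→ q3, —d→ q5
  q3 = (d.0 + 0) | d.0 :: —d→ q6, —d→ q7
  q4 = 0 | b.d.0 :: —b→ q7
  q5 = a.(d.0 + 0) | 0 :: —a→ q6
  q6 = (d.0 + 0) | 0 :: —d→ q8
  q7 = 0 | d.0 :: —d→ q8
  q8 = 0 | 0 :: (no moves)
Coarsest stable partition (strong bisimilarity classes):
  B0 = {p0, q0}
  B1 = {p2, q2}
  B2 = {p5, q5}
  B3 = {p6, p7, q6, q7}
  B4 = {p8, q8}
  B5 = {p3, q3}
  B6 = {p1, q1}
  B7 = {p4, q4}
p0 ∈ B0, q0 ∈ B0 → same block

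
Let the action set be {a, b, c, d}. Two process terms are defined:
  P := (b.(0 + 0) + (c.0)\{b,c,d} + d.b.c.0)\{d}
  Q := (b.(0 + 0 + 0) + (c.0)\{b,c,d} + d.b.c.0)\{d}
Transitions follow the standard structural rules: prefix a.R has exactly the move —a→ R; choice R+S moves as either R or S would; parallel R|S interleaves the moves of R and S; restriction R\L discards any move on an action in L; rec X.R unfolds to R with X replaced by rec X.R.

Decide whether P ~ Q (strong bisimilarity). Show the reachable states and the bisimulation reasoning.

Reachable graph of P (2 states):
  u0 = (b.(0 + 0) + (c.0)\{b,c,d} + d.b.c.0)\{d} → -b-> u1
  u1 = (0 + 0)\{d} → stopped
Reachable graph of Q (2 states):
  v0 = (b.(0 + 0 + 0) + (c.0)\{b,c,d} + d.b.c.0)\{d} → -b-> v1
  v1 = (0 + 0 + 0)\{d} → stopped
Partition-refinement fixed point:
  B0 = {u0, v0}
  B1 = {u1, v1}
u0 ∈ B0, v0 ∈ B0 → same block

bisimilar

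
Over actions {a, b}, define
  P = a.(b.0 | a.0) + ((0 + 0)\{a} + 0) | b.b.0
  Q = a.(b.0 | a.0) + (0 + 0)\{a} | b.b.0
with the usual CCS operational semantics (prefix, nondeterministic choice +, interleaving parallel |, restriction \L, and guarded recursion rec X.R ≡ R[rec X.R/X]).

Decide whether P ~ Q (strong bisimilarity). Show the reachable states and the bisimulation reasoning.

P ~ Q

LTS(P): 7 reachable states
  u0 = a.(b.0 | a.0) + ((0 + 0)\{a} + 0) | b.b.0 ⊢ --a--▸ u1, --b--▸ u2
  u1 = b.0 | a.0 ⊢ --a--▸ u3, --b--▸ u4
  u2 = ((0 + 0)\{a} + 0) | b.0 ⊢ --b--▸ u5
  u3 = b.0 | 0 ⊢ --b--▸ u6
  u4 = 0 | a.0 ⊢ --a--▸ u6
  u5 = ((0 + 0)\{a} + 0) | 0 ⊢ ·
  u6 = 0 | 0 ⊢ ·
LTS(Q): 7 reachable states
  v0 = a.(b.0 | a.0) + (0 + 0)\{a} | b.b.0 ⊢ --a--▸ v1, --b--▸ v2
  v1 = b.0 | a.0 ⊢ --a--▸ v3, --b--▸ v4
  v2 = (0 + 0)\{a} | b.0 ⊢ --b--▸ v5
  v3 = b.0 | 0 ⊢ --b--▸ v6
  v4 = 0 | a.0 ⊢ --a--▸ v6
  v5 = (0 + 0)\{a} | 0 ⊢ ·
  v6 = 0 | 0 ⊢ ·
Coarsest stable partition (strong bisimilarity classes):
  B0 = {u0, v0}
  B1 = {u1, v1}
  B2 = {u4, v4}
  B3 = {u5, u6, v5, v6}
  B4 = {u2, u3, v2, v3}
u0 ∈ B0, v0 ∈ B0 → same block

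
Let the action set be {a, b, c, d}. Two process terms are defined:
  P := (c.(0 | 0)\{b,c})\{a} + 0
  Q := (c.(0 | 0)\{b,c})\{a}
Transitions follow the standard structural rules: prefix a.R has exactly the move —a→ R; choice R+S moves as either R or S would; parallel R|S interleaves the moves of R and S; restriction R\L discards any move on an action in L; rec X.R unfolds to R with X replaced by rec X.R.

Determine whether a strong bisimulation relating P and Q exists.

Reachable graph of P (2 states):
  u0 = (c.(0 | 0)\{b,c})\{a} + 0 ⊢ ··c··> u1
  u1 = (0 | 0)\{b,c}\{a} ⊢ ·
Reachable graph of Q (2 states):
  v0 = (c.(0 | 0)\{b,c})\{a} ⊢ ··c··> v1
  v1 = (0 | 0)\{b,c}\{a} ⊢ ·
Partition-refinement fixed point:
  B0 = {u0, v0}
  B1 = {u1, v1}
u0 ∈ B0, v0 ∈ B0 → same block

P ~ Q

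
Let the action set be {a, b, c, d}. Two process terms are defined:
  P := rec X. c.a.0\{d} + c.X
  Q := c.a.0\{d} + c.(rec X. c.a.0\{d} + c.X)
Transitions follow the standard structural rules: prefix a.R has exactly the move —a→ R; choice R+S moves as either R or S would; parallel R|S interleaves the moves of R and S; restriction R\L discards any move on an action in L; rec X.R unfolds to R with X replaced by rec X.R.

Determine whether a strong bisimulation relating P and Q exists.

YES

P's transition system — 3 states:
  m0 = rec X. c.a.0\{d} + c.X has moves —c→ m0, —c→ m1
  m1 = a.0\{d} has moves —a→ m2
  m2 = 0\{d} has moves deadlocked
Q's transition system — 4 states:
  n0 = c.a.0\{d} + c.(rec X. c.a.0\{d} + c.X) has moves —c→ n1, —c→ n2
  n1 = a.0\{d} has moves —a→ n3
  n2 = rec X. c.a.0\{d} + c.X has moves —c→ n1, —c→ n2
  n3 = 0\{d} has moves deadlocked
Bisimilarity quotient blocks:
  B0 = {m0, n0, n2}
  B1 = {m1, n1}
  B2 = {m2, n3}
m0 ∈ B0, n0 ∈ B0 → same block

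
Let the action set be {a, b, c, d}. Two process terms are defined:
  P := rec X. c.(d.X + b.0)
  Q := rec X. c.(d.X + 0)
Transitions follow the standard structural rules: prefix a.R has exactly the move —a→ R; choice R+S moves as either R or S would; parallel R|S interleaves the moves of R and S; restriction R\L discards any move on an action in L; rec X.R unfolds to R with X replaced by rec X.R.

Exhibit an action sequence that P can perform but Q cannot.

Reachable graph of P (3 states):
  p0 = rec X. c.(d.X + b.0) has moves --c--▸ p1
  p1 = d.(rec X. c.(d.X + b.0)) + b.0 has moves --b--▸ p2, --d--▸ p0
  p2 = 0 has moves stopped
Reachable graph of Q (2 states):
  q0 = rec X. c.(d.X + 0) has moves --c--▸ q1
  q1 = d.(rec X. c.(d.X + 0)) + 0 has moves --d--▸ q0
Executing cb from P (initial set {p0}):
  after c @ step 1: {p1}
  after b @ step 2: {p2}
  ✓ P
Executing cb from Q (initial set {q0}):
  after c @ step 1: {q1}
  after b @ step 2: ∅ (Q stuck)

cb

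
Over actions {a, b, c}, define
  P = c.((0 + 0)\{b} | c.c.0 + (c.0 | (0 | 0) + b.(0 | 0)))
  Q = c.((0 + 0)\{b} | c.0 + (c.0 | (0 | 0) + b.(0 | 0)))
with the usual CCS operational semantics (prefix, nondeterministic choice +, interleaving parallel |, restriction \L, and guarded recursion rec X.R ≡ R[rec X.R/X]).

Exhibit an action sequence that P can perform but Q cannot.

P's transition system — 6 states:
  u0 = c.((0 + 0)\{b} | c.c.0 + (c.0 | (0 | 0) + b.(0 | 0))) has moves =c=> u1
  u1 = (0 + 0)\{b} | c.c.0 + (c.0 | (0 | 0) + b.(0 | 0)) has moves =b=> u2, =c=> u3, =c=> u4
  u2 = 0 | 0 has moves deadlocked
  u3 = (0 + 0)\{b} | c.0 has moves =c=> u5
  u4 = 0 | (0 | 0) has moves deadlocked
  u5 = (0 + 0)\{b} | 0 has moves deadlocked
Q's transition system — 5 states:
  v0 = c.((0 + 0)\{b} | c.0 + (c.0 | (0 | 0) + b.(0 | 0))) has moves =c=> v1
  v1 = (0 + 0)\{b} | c.0 + (c.0 | (0 | 0) + b.(0 | 0)) has moves =b=> v2, =c=> v3, =c=> v4
  v2 = 0 | 0 has moves deadlocked
  v3 = (0 + 0)\{b} | 0 has moves deadlocked
  v4 = 0 | (0 | 0) has moves deadlocked
Executing ccc from P (initial set {u0}):
  step 1 (c): {u1}
  step 2 (c): {u3, u4}
  step 3 (c): {u5}
  — P admits the full trace.
Executing ccc from Q (initial set {v0}):
  step 1 (c): {v1}
  step 2 (c): {v3, v4}
  step 3 (c): ∅ (Q stuck)

ccc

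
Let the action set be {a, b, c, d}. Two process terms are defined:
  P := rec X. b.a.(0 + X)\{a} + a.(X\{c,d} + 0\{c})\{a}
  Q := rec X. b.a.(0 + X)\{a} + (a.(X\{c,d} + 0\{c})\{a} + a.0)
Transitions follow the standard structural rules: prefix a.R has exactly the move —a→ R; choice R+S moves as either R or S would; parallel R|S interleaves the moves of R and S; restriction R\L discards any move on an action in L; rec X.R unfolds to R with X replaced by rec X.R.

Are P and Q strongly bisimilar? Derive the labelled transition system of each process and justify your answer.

P ≁ Q

P's transition system — 6 states:
  s0 = rec X. b.a.(0 + X)\{a} + a.(X\{c,d} + 0\{c})\{a} ⊢ ··a··> s1, ··b··> s2
  s1 = ((rec X. b.a.(0 + X)\{a} + a.(X\{c,d} + 0\{c})\{a})\{c,d} + 0\{c})\{a} ⊢ ··b··> s3
  s2 = a.(0 + (rec X. b.a.(0 + X)\{a} + a.(X\{c,d} + 0\{c})\{a}))\{a} ⊢ ··a··> s4
  s3 = (a.(0 + (rec X. b.a.(0 + X)\{a} + a.(X\{c,d} + 0\{c})\{a}))\{a})\{c,d}\{a} ⊢ stopped
  s4 = (0 + (rec X. b.a.(0 + X)\{a} + a.(X\{c,d} + 0\{c})\{a}))\{a} ⊢ ··b··> s5
  s5 = (a.(0 + (rec X. b.a.(0 + X)\{a} + a.(X\{c,d} + 0\{c})\{a}))\{a})\{a} ⊢ stopped
Q's transition system — 7 states:
  t0 = rec X. b.a.(0 + X)\{a} + (a.(X\{c,d} + 0\{c})\{a} + a.0) ⊢ ··a··> t1, ··a··> t2, ··b··> t3
  t1 = ((rec X. b.a.(0 + X)\{a} + (a.(X\{c,d} + 0\{c})\{a} + a.0))\{c,d} + 0\{c})\{a} ⊢ ··b··> t4
  t2 = 0 ⊢ stopped
  t3 = a.(0 + (rec X. b.a.(0 + X)\{a} + (a.(X\{c,d} + 0\{c})\{a} + a.0)))\{a} ⊢ ··a··> t5
  t4 = (a.(0 + (rec X. b.a.(0 + X)\{a} + (a.(X\{c,d} + 0\{c})\{a} + a.0)))\{a})\{c,d}\{a} ⊢ stopped
  t5 = (0 + (rec X. b.a.(0 + X)\{a} + (a.(X\{c,d} + 0\{c})\{a} + a.0)))\{a} ⊢ ··b··> t6
  t6 = (a.(0 + (rec X. b.a.(0 + X)\{a} + (a.(X\{c,d} + 0\{c})\{a} + a.0)))\{a})\{a} ⊢ stopped
Bisimilarity quotient blocks:
  B0 = {s0}
  B1 = {s1, s4, t1, t5}
  B2 = {s3, s5, t2, t4, t6}
  B3 = {s2, t3}
  B4 = {t0}
s0 ∈ B0, t0 ∈ B4 → different blocks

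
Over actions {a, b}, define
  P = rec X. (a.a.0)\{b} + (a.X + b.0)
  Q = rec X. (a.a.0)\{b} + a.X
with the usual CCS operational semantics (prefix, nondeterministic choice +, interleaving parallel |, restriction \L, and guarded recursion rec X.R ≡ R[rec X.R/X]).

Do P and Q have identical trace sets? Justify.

LTS(P): 4 reachable states
  p0 = rec X. (a.a.0)\{b} + (a.X + b.0) → --a--▸ p0, --a--▸ p1, --b--▸ p2
  p1 = (a.0)\{b} → --a--▸ p3
  p2 = 0 → ∅
  p3 = 0\{b} → ∅
LTS(Q): 3 reachable states
  q0 = rec X. (a.a.0)\{b} + a.X → --a--▸ q0, --a--▸ q1
  q1 = (a.0)\{b} → --a--▸ q2
  q2 = 0\{b} → ∅
Run σ = ⟨b⟩ on P: start {p0}
  after b @ step 1: {p2}
  P completes σ.
Run σ = ⟨b⟩ on Q: start {q0}
  after b @ step 1: ∅  — Q cannot continue

traces(P) ≠ traces(Q) — witness ⟨b⟩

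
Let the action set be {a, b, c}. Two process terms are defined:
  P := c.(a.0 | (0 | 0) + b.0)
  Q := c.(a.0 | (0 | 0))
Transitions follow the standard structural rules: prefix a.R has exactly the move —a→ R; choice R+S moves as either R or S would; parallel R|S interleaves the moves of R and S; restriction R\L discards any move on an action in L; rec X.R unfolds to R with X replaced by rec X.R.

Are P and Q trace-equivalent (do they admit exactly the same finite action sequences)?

Reachable graph of P (4 states):
  u0 = c.(a.0 | (0 | 0) + b.0) → =c=> u1
  u1 = a.0 | (0 | 0) + b.0 → =a=> u2, =b=> u3
  u2 = 0 | (0 | 0) → ·
  u3 = 0 → ·
Reachable graph of Q (3 states):
  v0 = c.(a.0 | (0 | 0)) → =c=> v1
  v1 = a.0 | (0 | 0) → =a=> v2
  v2 = 0 | (0 | 0) → ·
Trace ⟨cb⟩ through P, begin at {u0}:
  [1] c ⇒ {u1}
  [2] b ⇒ {u3}
  — P admits the full trace.
Trace ⟨cb⟩ through Q, begin at {v0}:
  [1] c ⇒ {v1}
  [2] b ⇒ ∅ (Q stuck)

trace-distinct — witness ⟨cb⟩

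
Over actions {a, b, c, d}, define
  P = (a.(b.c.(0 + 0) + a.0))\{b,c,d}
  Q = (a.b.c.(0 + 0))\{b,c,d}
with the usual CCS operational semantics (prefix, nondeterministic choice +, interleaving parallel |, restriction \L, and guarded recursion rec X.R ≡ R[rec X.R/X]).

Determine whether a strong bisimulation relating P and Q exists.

not bisimilar

LTS(P): 3 reachable states
  u0 = (a.(b.c.(0 + 0) + a.0))\{b,c,d} has moves -a-> u1
  u1 = (b.c.(0 + 0) + a.0)\{b,c,d} has moves -a-> u2
  u2 = 0\{b,c,d} has moves stopped
LTS(Q): 2 reachable states
  v0 = (a.b.c.(0 + 0))\{b,c,d} has moves -a-> v1
  v1 = (b.c.(0 + 0))\{b,c,d} has moves stopped
Coarsest stable partition (strong bisimilarity classes):
  B0 = {u0}
  B1 = {u1, v0}
  B2 = {u2, v1}
u0 ∈ B0, v0 ∈ B1 → different blocks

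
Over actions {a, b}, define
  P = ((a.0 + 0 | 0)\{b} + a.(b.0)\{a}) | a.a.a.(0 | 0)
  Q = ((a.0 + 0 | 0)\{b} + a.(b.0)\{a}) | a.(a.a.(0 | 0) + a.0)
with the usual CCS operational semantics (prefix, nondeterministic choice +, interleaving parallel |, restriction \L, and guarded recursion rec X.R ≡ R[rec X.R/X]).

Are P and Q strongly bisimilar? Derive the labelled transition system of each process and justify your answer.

NO

Reachable graph of P (16 states):
  u0 = ((a.0 + 0 | 0)\{b} + a.(b.0)\{a}) | a.a.a.(0 | 0) :: —a→ u1, —a→ u2, —a→ u3
  u1 = ((a.0 + 0 | 0)\{b} + a.(b.0)\{a}) | a.a.(0 | 0) :: —a→ u4, —a→ u5, —a→ u6
  u2 = (b.0)\{a} | a.a.a.(0 | 0) :: —a→ u5, —b→ u7
  u3 = 0\{b} | a.a.a.(0 | 0) :: —a→ u6
  u4 = ((a.0 + 0 | 0)\{b} + a.(b.0)\{a}) | a.(0 | 0) :: —a→ u10, —a→ u8, —a→ u9
  u5 = (b.0)\{a} | a.a.(0 | 0) :: —a→ u9, —b→ u11
  u6 = 0\{b} | a.a.(0 | 0) :: —a→ u10
  u7 = 0\{a} | a.a.a.(0 | 0) :: —a→ u11
  u8 = ((a.0 + 0 | 0)\{b} + a.(b.0)\{a}) | (0 | 0) :: —a→ u12, —a→ u13
  u9 = (b.0)\{a} | a.(0 | 0) :: —a→ u12, —b→ u14
  u10 = 0\{b} | a.(0 | 0) :: —a→ u13
  u11 = 0\{a} | a.a.(0 | 0) :: —a→ u14
  u12 = (b.0)\{a} | (0 | 0) :: —b→ u15
  u13 = 0\{b} | (0 | 0) :: ∅
  u14 = 0\{a} | a.(0 | 0) :: —a→ u15
  u15 = 0\{a} | (0 | 0) :: ∅
Reachable graph of Q (20 states):
  v0 = ((a.0 + 0 | 0)\{b} + a.(b.0)\{a}) | a.(a.a.(0 | 0) + a.0) :: —a→ v1, —a→ v2, —a→ v3
  v1 = ((a.0 + 0 | 0)\{b} + a.(b.0)\{a}) | (a.a.(0 | 0) + a.0) :: —a→ v4, —a→ v5, —a→ v6, —a→ v7
  v2 = (b.0)\{a} | a.(a.a.(0 | 0) + a.0) :: —a→ v6, —b→ v8
  v3 = 0\{b} | a.(a.a.(0 | 0) + a.0) :: —a→ v7
  v4 = ((a.0 + 0 | 0)\{b} + a.(b.0)\{a}) | 0 :: —a→ v10, —a→ v9
  v5 = ((a.0 + 0 | 0)\{b} + a.(b.0)\{a}) | a.(0 | 0) :: —a→ v11, —a→ v12, —a→ v13
  v6 = (b.0)\{a} | (a.a.(0 | 0) + a.0) :: —a→ v12, —a→ v9, —b→ v14
  v7 = 0\{b} | (a.a.(0 | 0) + a.0) :: —a→ v10, —a→ v13
  v8 = 0\{a} | a.(a.a.(0 | 0) + a.0) :: —a→ v14
  v9 = (b.0)\{a} | 0 :: —b→ v15
  v10 = 0\{b} | 0 :: ∅
  v11 = ((a.0 + 0 | 0)\{b} + a.(b.0)\{a}) | (0 | 0) :: —a→ v16, —a→ v17
  v12 = (b.0)\{a} | a.(0 | 0) :: —a→ v16, —b→ v18
  v13 = 0\{b} | a.(0 | 0) :: —a→ v17
  v14 = 0\{a} | (a.a.(0 | 0) + a.0) :: —a→ v15, —a→ v18
  v15 = 0\{a} | 0 :: ∅
  v16 = (b.0)\{a} | (0 | 0) :: —b→ v19
  v17 = 0\{b} | (0 | 0) :: ∅
  v18 = 0\{a} | a.(0 | 0) :: —a→ v19
  v19 = 0\{a} | (0 | 0) :: ∅
Partition-refinement fixed point:
  B0 = {u0}
  B1 = {u3, u7}
  B2 = {u11, u6}
  B3 = {u10, u14, v13, v18}
  B4 = {u13, u15, v10, v15, v17, v19}
  B5 = {u1}
  B6 = {u4, v5}
  B7 = {u8, v11, v4}
  B8 = {u12, v16, v9}
  B9 = {u9, v12}
  B10 = {u5}
  B11 = {u2}
  B12 = {v0}
  B13 = {v3, v8}
  B14 = {v14, v7}
  B15 = {v1}
  B16 = {v6}
  B17 = {v2}
u0 ∈ B0, v0 ∈ B12 → different blocks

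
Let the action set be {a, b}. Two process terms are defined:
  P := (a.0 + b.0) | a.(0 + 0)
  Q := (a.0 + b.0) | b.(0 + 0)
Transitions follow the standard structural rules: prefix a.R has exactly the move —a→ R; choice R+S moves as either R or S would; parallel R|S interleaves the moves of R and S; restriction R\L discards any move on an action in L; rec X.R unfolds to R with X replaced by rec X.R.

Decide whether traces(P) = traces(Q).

trace-distinct — witness ⟨aa⟩

Reachable graph of P (4 states):
  s0 = (a.0 + b.0) | a.(0 + 0) | ··a··> s1, ··a··> s2, ··b··> s2
  s1 = (a.0 + b.0) | (0 + 0) | ··a··> s3, ··b··> s3
  s2 = 0 | a.(0 + 0) | ··a··> s3
  s3 = 0 | (0 + 0) | (no moves)
Reachable graph of Q (4 states):
  t0 = (a.0 + b.0) | b.(0 + 0) | ··a··> t1, ··b··> t1, ··b··> t2
  t1 = 0 | b.(0 + 0) | ··b··> t3
  t2 = (a.0 + b.0) | (0 + 0) | ··a··> t3, ··b··> t3
  t3 = 0 | (0 + 0) | (no moves)
Trace ⟨aa⟩ through P, begin at {s0}:
  after a @ step 1: {s1, s2}
  after a @ step 2: {s3}
  ✓ P
Trace ⟨aa⟩ through Q, begin at {t0}:
  after a @ step 1: {t1}
  after a @ step 2: ∅ (Q stuck)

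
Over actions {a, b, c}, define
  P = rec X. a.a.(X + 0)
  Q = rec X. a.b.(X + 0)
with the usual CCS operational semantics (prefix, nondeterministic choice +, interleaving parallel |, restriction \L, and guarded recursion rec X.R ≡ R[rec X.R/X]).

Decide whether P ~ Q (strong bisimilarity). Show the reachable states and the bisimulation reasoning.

P's transition system — 3 states:
  m0 = rec X. a.a.(X + 0) | —a→ m1
  m1 = a.((rec X. a.a.(X + 0)) + 0) | —a→ m2
  m2 = (rec X. a.a.(X + 0)) + 0 | —a→ m1
Q's transition system — 3 states:
  n0 = rec X. a.b.(X + 0) | —a→ n1
  n1 = b.((rec X. a.b.(X + 0)) + 0) | —b→ n2
  n2 = (rec X. a.b.(X + 0)) + 0 | —a→ n1
Partition-refinement fixed point:
  B0 = {m0, m1, m2}
  B1 = {n0, n2}
  B2 = {n1}
m0 ∈ B0, n0 ∈ B1 → different blocks

NO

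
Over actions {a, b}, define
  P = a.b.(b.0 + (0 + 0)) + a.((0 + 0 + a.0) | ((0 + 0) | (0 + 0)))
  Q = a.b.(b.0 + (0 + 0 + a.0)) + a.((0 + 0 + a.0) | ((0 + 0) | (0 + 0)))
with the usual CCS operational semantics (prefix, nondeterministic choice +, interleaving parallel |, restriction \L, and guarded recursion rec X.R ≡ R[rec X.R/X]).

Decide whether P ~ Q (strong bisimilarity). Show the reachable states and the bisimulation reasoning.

LTS(P): 6 reachable states
  s0 = a.b.(b.0 + (0 + 0)) + a.((0 + 0 + a.0) | ((0 + 0) | (0 + 0))) has moves ··a··> s1, ··a··> s2
  s1 = (0 + 0 + a.0) | ((0 + 0) | (0 + 0)) has moves ··a··> s3
  s2 = b.(b.0 + (0 + 0)) has moves ··b··> s4
  s3 = 0 | ((0 + 0) | (0 + 0)) has moves deadlocked
  s4 = b.0 + (0 + 0) has moves ··b··> s5
  s5 = 0 has moves deadlocked
LTS(Q): 6 reachable states
  t0 = a.b.(b.0 + (0 + 0 + a.0)) + a.((0 + 0 + a.0) | ((0 + 0) | (0 + 0))) has moves ··a··> t1, ··a··> t2
  t1 = (0 + 0 + a.0) | ((0 + 0) | (0 + 0)) has moves ··a··> t3
  t2 = b.(b.0 + (0 + 0 + a.0)) has moves ··b··> t4
  t3 = 0 | ((0 + 0) | (0 + 0)) has moves deadlocked
  t4 = b.0 + (0 + 0 + a.0) has moves ··a··> t5, ··b··> t5
  t5 = 0 has moves deadlocked
Coarsest stable partition (strong bisimilarity classes):
  B0 = {s0}
  B1 = {s2}
  B2 = {s4}
  B3 = {s3, s5, t3, t5}
  B4 = {s1, t1}
  B5 = {t0}
  B6 = {t2}
  B7 = {t4}
s0 ∈ B0, t0 ∈ B5 → different blocks

not bisimilar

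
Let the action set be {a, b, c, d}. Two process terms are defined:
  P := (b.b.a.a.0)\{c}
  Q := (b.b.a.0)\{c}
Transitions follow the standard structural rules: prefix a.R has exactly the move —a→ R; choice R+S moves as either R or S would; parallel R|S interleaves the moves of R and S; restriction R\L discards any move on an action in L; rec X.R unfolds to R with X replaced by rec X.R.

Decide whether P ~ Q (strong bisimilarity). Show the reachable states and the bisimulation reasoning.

not bisimilar

Reachable graph of P (5 states):
  u0 = (b.b.a.a.0)\{c} ⊢ —b→ u1
  u1 = (b.a.a.0)\{c} ⊢ —b→ u2
  u2 = (a.a.0)\{c} ⊢ —a→ u3
  u3 = (a.0)\{c} ⊢ —a→ u4
  u4 = 0\{c} ⊢ stopped
Reachable graph of Q (4 states):
  v0 = (b.b.a.0)\{c} ⊢ —b→ v1
  v1 = (b.a.0)\{c} ⊢ —b→ v2
  v2 = (a.0)\{c} ⊢ —a→ v3
  v3 = 0\{c} ⊢ stopped
Bisimilarity quotient blocks:
  B0 = {u0}
  B1 = {u1}
  B2 = {u2}
  B3 = {u3, v2}
  B4 = {u4, v3}
  B5 = {v0}
  B6 = {v1}
u0 ∈ B0, v0 ∈ B5 → different blocks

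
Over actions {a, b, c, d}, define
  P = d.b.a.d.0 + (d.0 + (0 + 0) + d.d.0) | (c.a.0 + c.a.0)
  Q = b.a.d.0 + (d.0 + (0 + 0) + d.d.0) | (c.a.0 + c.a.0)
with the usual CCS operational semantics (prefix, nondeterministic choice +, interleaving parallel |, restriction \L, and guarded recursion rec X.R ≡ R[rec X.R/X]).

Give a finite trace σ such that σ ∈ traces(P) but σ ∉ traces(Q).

db

LTS(P): 13 reachable states
  m0 = d.b.a.d.0 + (d.0 + (0 + 0) + d.d.0) | (c.a.0 + c.a.0) :: —c→ m1, —d→ m2, —d→ m3, —d→ m4
  m1 = (d.0 + (0 + 0) + d.d.0) | a.0 :: —a→ m5, —d→ m6, —d→ m7
  m2 = 0 | (c.a.0 + c.a.0) :: —c→ m6
  m3 = b.a.d.0 :: —b→ m8
  m4 = d.0 | (c.a.0 + c.a.0) :: —c→ m7, —d→ m2
  m5 = (d.0 + (0 + 0) + d.d.0) | 0 :: —d→ m10, —d→ m9
  m6 = 0 | a.0 :: —a→ m9
  m7 = d.0 | a.0 :: —a→ m10, —d→ m6
  m8 = a.d.0 :: —a→ m11
  m9 = 0 | 0 :: deadlocked
  m10 = d.0 | 0 :: —d→ m9
  m11 = d.0 :: —d→ m12
  m12 = 0 :: deadlocked
LTS(Q): 12 reachable states
  n0 = b.a.d.0 + (d.0 + (0 + 0) + d.d.0) | (c.a.0 + c.a.0) :: —b→ n1, —c→ n2, —d→ n3, —d→ n4
  n1 = a.d.0 :: —a→ n5
  n2 = (d.0 + (0 + 0) + d.d.0) | a.0 :: —a→ n6, —d→ n7, —d→ n8
  n3 = 0 | (c.a.0 + c.a.0) :: —c→ n7
  n4 = d.0 | (c.a.0 + c.a.0) :: —c→ n8, —d→ n3
  n5 = d.0 :: —d→ n9
  n6 = (d.0 + (0 + 0) + d.d.0) | 0 :: —d→ n10, —d→ n11
  n7 = 0 | a.0 :: —a→ n10
  n8 = d.0 | a.0 :: —a→ n11, —d→ n7
  n9 = 0 :: deadlocked
  n10 = 0 | 0 :: deadlocked
  n11 = d.0 | 0 :: —d→ n10
Trace ⟨db⟩ through P, begin at {m0}:
  after d @ step 1: {m2, m3, m4}
  after b @ step 2: {m8}
  — P admits the full trace.
Trace ⟨db⟩ through Q, begin at {n0}:
  after d @ step 1: {n3, n4}
  after b @ step 2: ∅  — Q cannot continue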